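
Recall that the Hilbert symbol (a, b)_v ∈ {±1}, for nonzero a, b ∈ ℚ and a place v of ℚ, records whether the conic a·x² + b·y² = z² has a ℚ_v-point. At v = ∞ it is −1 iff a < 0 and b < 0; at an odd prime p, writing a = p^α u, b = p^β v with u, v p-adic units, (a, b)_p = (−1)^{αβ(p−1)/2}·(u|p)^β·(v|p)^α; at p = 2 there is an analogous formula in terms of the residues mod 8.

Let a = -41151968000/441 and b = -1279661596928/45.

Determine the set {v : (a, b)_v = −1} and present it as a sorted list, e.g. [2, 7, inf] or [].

(a, b) ≡ (-12155, -279565) mod (ℚ^×)²; places V = {2, 3, 5, 7, 11, 13, 17, 23, ∞}.
(a,b)_2: α=8, β=8; u≡5, v≡3 (mod 8); ε(u)ε(v)=0·1, αω(v)=8·1, βω(u)=8·1; sum ≡ 0  ⇒  +1.
(a,b)_23: α=2, u≡18; β=3, v≡16 (mod 23); (18|23)=+1, (16|23)=+1; sign (−1)^0·+1^3·+1^2 = +1.
(a,b)_7: α=-2, u≡2; β=0, v≡2 (mod 7); (2|7)=+1, (2|7)=+1; sign (−1)^0·+1^0·+1^-2 = +1.
(a,b)_5: α=3, u≡1; β=-1, v≡3 (mod 5); (1|5)=+1, (3|5)=-1; sign (−1)^0·+1^-1·-1^3 = -1.
(a,b)_13: α=1, u≡3; β=3, v≡1 (mod 13); (3|13)=+1, (1|13)=+1; sign (−1)^0·+1^3·+1^1 = +1.
(a,b)_∞: sgn(-12155)=−, sgn(-279565)=−, so -1.
(a,b)_3: α=-2, u≡1; β=-2, v≡2 (mod 3); (1|3)=+1, (2|3)=-1; sign (−1)^0·+1^-2·-1^-2 = +1.
(a,b)_11: α=1, u≡10; β=1, v≡10 (mod 11); (10|11)=-1, (10|11)=-1; sign (−1)^1·-1^1·-1^1 = -1.
(a,b)_17: α=1, u≡16; β=1, v≡3 (mod 17); (16|17)=+1, (3|17)=-1; sign (−1)^0·+1^1·-1^1 = -1.
(-12155, -279565 / ℚ) ramifies at {5, 11, 17, ∞}: a division algebra.

[5, 11, 17, inf]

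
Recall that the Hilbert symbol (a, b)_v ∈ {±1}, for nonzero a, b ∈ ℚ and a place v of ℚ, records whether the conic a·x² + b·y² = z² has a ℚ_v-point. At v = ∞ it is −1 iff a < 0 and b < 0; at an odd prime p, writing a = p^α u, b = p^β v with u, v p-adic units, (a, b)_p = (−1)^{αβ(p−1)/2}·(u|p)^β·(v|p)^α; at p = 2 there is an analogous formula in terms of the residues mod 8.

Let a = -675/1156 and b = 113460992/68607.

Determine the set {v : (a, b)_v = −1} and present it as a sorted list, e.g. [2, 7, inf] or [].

[3, 17]

(a, b) ≡ (-3, 3689) mod (ℚ^×)²; places V = {2, 3, 5, 7, 11, 17, 29, 31, ∞}.
(a,b)_3: α=3, u≡2; β=-4, v≡2 (mod 3); (2|3)=-1, (2|3)=-1; sign (−1)^0·-1^-4·-1^3 = -1.
(a,b)_29: α=0, u≡2; β=2, v≡16 (mod 29); (2|29)=-1, (16|29)=+1; sign (−1)^0·-1^2·+1^0 = +1.
(a,b)_7: α=0, u≡4; β=-1, v≡1 (mod 7); (4|7)=+1, (1|7)=+1; sign (−1)^0·+1^-1·+1^0 = +1.
(a,b)_17: α=-2, u≡14; β=1, v≡15 (mod 17); (14|17)=-1, (15|17)=+1; sign (−1)^0·-1^1·+1^-2 = -1.
(a,b)_2: α=-2, β=8; u≡5, v≡1 (mod 8); ε(u)ε(v)=0·0, αω(v)=-2·0, βω(u)=8·1; sum ≡ 0  ⇒  +1.
(a,b)_∞: sgn(-3)=−, sgn(3689)=+, so +1.
(a,b)_11: α=0, u≡7; β=-2, v≡3 (mod 11); (7|11)=-1, (3|11)=+1; sign (−1)^0·-1^-2·+1^0 = +1.
(a,b)_5: α=2, u≡3; β=0, v≡1 (mod 5); (3|5)=-1, (1|5)=+1; sign (−1)^0·-1^0·+1^2 = +1.
(a,b)_31: α=0, u≡18; β=1, v≡12 (mod 31); (18|31)=+1, (12|31)=-1; sign (−1)^0·+1^1·-1^0 = +1.
(-3, 3689 / ℚ) ramifies at {3, 17}: a division algebra.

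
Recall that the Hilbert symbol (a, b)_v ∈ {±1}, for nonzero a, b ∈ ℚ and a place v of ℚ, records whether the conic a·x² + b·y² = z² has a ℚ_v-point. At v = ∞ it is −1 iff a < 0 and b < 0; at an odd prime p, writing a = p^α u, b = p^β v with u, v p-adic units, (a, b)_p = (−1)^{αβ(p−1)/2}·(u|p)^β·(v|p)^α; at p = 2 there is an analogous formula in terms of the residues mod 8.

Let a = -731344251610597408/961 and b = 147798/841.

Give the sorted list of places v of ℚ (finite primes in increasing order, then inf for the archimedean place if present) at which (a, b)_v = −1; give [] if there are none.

(a, b) ≡ (-430882, 16422) mod (ℚ^×)²; places V = {2, 3, 7, 17, 19, 23, 29, 31, ∞}.
(a,b)_19: α=1, u≡18; β=0, v≡7 (mod 19); (18|19)=-1, (7|19)=+1; sign (−1)^0·-1^0·+1^1 = +1.
(a,b)_∞: sgn(-430882)=−, sgn(16422)=+, so +1.
(a,b)_3: α=0, u≡2; β=3, v≡2 (mod 3); (2|3)=-1, (2|3)=-1; sign (−1)^0·-1^3·-1^0 = -1.
(a,b)_7: α=4, u≡6; β=1, v≡2 (mod 7); (6|7)=-1, (2|7)=+1; sign (−1)^0·-1^1·+1^4 = -1.
(a,b)_2: α=5, β=1; u≡7, v≡3 (mod 8); ε(u)ε(v)=1·1, αω(v)=5·1, βω(u)=1·0; sum ≡ 0  ⇒  +1.
(a,b)_23: α=3, u≡14; β=1, v≡6 (mod 23); (14|23)=-1, (6|23)=+1; sign (−1)^1·-1^1·+1^3 = +1.
(a,b)_29: α=1, u≡27; β=-2, v≡14 (mod 29); (27|29)=-1, (14|29)=-1; sign (−1)^0·-1^-2·-1^1 = -1.
(a,b)_17: α=5, u≡1; β=1, v≡3 (mod 17); (1|17)=+1, (3|17)=-1; sign (−1)^0·+1^1·-1^5 = -1.
(a,b)_31: α=-2, u≡28; β=0, v≡13 (mod 31); (28|31)=+1, (13|31)=-1; sign (−1)^0·+1^0·-1^-2 = +1.
Ram(-430882, 16422) = {3, 7, 17, 29}; no ℚ_3-point on the conic.

[3, 7, 17, 29]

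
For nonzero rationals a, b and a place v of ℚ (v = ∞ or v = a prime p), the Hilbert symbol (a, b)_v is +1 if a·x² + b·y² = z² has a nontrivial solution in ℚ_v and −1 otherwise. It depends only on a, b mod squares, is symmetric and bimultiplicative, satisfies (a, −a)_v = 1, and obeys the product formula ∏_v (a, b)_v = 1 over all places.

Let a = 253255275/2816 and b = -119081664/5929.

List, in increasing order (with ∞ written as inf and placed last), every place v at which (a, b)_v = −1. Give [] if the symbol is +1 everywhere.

[3, 11, 13, 31]

Mod squares: a ≡ 252681, b ≡ -22971. Check v ∈ {∞, 2, 3, 5, 7, 11, 13, 19, 31}.
v=7: a=7^2·(≡2), b=7^-2·(≡6) mod 7; (2|7)=+1, (6|7)=-1; (−1)^{2·-2·3}·(+1)^-2·(-1)^2 = +1.
v=19: a=19^1·(≡15), b=19^1·(≡17) mod 19; (15|19)=-1, (17|19)=+1; (−1)^{1·1·9}·(-1)^1·(+1)^1 = +1.
v=31: a=31^1·(≡12), b=31^1·(≡22) mod 31; (12|31)=-1, (22|31)=-1; (−1)^{1·1·15}·(-1)^1·(-1)^1 = -1.
v=2: v_2(a)=-8, v_2(b)=6; units ≡ 1, 5 (mod 8); ε·ε+αω+βω = 0·0+-8·1+6·0 ≡ 0  ⇒  (a,b)_2 = +1.
v=13: a=13^1·(≡8), b=13^1·(≡10) mod 13; (8|13)=-1, (10|13)=+1; (−1)^{1·1·6}·(-1)^1·(+1)^1 = -1.
v=3: a=3^3·(≡2), b=3^5·(≡2) mod 3; (2|3)=-1, (2|3)=-1; (−1)^{3·5·1}·(-1)^5·(-1)^3 = -1.
v=∞: 252681 > 0 and -22971 < 0  ⇒  (a,b)_∞ = +1.
v=11: a=11^-1·(≡3), b=11^-2·(≡7) mod 11; (3|11)=+1, (7|11)=-1; (−1)^{-1·-2·5}·(+1)^-2·(-1)^-1 = -1.
v=5: a=5^2·(≡1), b=5^0·(≡4) mod 5; (1|5)=+1, (4|5)=+1; (−1)^{2·0·2}·(+1)^0·(+1)^2 = +1.
Ram(252681, -22971) = {3, 11, 13, 31}; no ℚ_3-point on the conic.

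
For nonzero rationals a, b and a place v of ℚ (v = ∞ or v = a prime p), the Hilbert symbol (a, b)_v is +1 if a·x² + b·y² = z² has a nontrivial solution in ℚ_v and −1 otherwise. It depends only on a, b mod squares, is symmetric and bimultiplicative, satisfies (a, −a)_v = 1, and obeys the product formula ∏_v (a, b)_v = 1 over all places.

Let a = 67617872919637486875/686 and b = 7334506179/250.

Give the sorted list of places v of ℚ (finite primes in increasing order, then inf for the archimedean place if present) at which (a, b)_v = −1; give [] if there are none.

[2, 11, 13, 19]

Mod squares: a ≡ 154, b ≡ 190190. Check v ∈ {∞, 2, 3, 5, 7, 11, 13, 19, 23}.
v=11: a=11^3·(≡3), b=11^1·(≡9) mod 11; (3|11)=+1, (9|11)=+1; (−1)^{3·1·5}·(+1)^1·(+1)^3 = -1.
v=3: a=3^2·(≡1), b=3^6·(≡2) mod 3; (1|3)=+1, (2|3)=-1; (−1)^{2·6·1}·(+1)^6·(-1)^2 = +1.
v=13: a=13^2·(≡6), b=13^1·(≡8) mod 13; (6|13)=-1, (8|13)=-1; (−1)^{2·1·6}·(-1)^1·(-1)^2 = -1.
v=23: a=23^6·(≡6), b=23^2·(≡3) mod 23; (6|23)=+1, (3|23)=+1; (−1)^{6·2·11}·(+1)^2·(+1)^6 = +1.
v=∞: 154 > 0 and 190190 > 0  ⇒  (a,b)_∞ = +1.
v=19: a=19^2·(≡8), b=19^1·(≡4) mod 19; (8|19)=-1, (4|19)=+1; (−1)^{2·1·9}·(-1)^1·(+1)^2 = -1.
v=7: a=7^-3·(≡1), b=7^1·(≡5) mod 7; (1|7)=+1, (5|7)=-1; (−1)^{-3·1·3}·(+1)^1·(-1)^-3 = +1.
v=5: a=5^4·(≡4), b=5^-3·(≡2) mod 5; (4|5)=+1, (2|5)=-1; (−1)^{4·-3·2}·(+1)^-3·(-1)^4 = +1.
v=2: v_2(a)=-1, v_2(b)=-1; units ≡ 5, 7 (mod 8); ε·ε+αω+βω = 0·1+-1·0+-1·1 ≡ 1  ⇒  (a,b)_2 = -1.
|Ram(154, 190190)| = 4, even; anisotropic at {2, 11, 13, 19}.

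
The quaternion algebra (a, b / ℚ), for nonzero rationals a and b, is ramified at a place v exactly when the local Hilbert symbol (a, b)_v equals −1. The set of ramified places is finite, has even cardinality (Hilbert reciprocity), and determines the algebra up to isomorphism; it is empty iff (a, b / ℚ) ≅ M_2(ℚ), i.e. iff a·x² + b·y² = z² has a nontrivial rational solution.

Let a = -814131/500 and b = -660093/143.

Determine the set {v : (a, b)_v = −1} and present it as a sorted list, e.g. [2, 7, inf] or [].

(a, b) ≡ (-95, -51051) mod (ℚ^×)²; places V = {2, 3, 5, 7, 11, 13, 17, 19, 23, 43, ∞}.
(a,b)_3: α=4, u≡1; β=1, v≡2 (mod 3); (1|3)=+1, (2|3)=-1; sign (−1)^0·+1^1·-1^4 = +1.
(a,b)_19: α=1, u≡12; β=0, v≡10 (mod 19); (12|19)=-1, (10|19)=-1; sign (−1)^0·-1^0·-1^1 = -1.
(a,b)_7: α=0, u≡6; β=1, v≡4 (mod 7); (6|7)=-1, (4|7)=+1; sign (−1)^0·-1^1·+1^0 = -1.
(a,b)_5: α=-3, u≡1; β=0, v≡4 (mod 5); (1|5)=+1, (4|5)=+1; sign (−1)^0·+1^0·+1^-3 = +1.
(a,b)_∞: sgn(-95)=−, sgn(-51051)=−, so -1.
(a,b)_13: α=0, u≡12; β=-1, v≡9 (mod 13); (12|13)=+1, (9|13)=+1; sign (−1)^0·+1^-1·+1^0 = +1.
(a,b)_43: α=0, u≡33; β=2, v≡39 (mod 43); (33|43)=-1, (39|43)=-1; sign (−1)^0·-1^2·-1^0 = +1.
(a,b)_23: α=2, u≡15; β=0, v≡6 (mod 23); (15|23)=-1, (6|23)=+1; sign (−1)^0·-1^0·+1^2 = +1.
(a,b)_17: α=0, u≡12; β=1, v≡12 (mod 17); (12|17)=-1, (12|17)=-1; sign (−1)^0·-1^1·-1^0 = -1.
(a,b)_2: α=-2, β=0; u≡1, v≡5 (mod 8); ε(u)ε(v)=0·0, αω(v)=-2·1, βω(u)=0·0; sum ≡ 0  ⇒  +1.
(a,b)_11: α=0, u≡9; β=-1, v≡3 (mod 11); (9|11)=+1, (3|11)=+1; sign (−1)^0·+1^-1·+1^0 = +1.
|Ram(-95, -51051)| = 4, even; anisotropic at {7, 17, 19, ∞}.

[7, 17, 19, inf]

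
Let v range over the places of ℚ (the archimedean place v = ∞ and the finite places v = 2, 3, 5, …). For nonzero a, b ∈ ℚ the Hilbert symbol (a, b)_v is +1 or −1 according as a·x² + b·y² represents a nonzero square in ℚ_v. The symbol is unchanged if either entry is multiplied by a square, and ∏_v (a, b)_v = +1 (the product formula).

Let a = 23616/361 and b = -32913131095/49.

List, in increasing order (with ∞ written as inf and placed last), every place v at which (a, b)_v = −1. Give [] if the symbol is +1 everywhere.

[17, 29, 41, 47]

Mod squares: a ≡ 41, b ≡ -115855. Check v ∈ {∞, 2, 3, 5, 7, 13, 17, 19, 29, 41, 47}.
v=47: a=47^0·(≡33), b=47^1·(≡38) mod 47; (33|47)=-1, (38|47)=-1; (−1)^{0·1·23}·(-1)^1·(-1)^0 = -1.
v=19: a=19^-2·(≡18), b=19^0·(≡11) mod 19; (18|19)=-1, (11|19)=+1; (−1)^{-2·0·9}·(-1)^0·(+1)^-2 = +1.
v=2: v_2(a)=6, v_2(b)=0; units ≡ 1, 1 (mod 8); ε·ε+αω+βω = 0·0+6·0+0·0 ≡ 0  ⇒  (a,b)_2 = +1.
v=13: a=13^0·(≡6), b=13^2·(≡3) mod 13; (6|13)=-1, (3|13)=+1; (−1)^{0·2·6}·(-1)^2·(+1)^0 = +1.
v=29: a=29^0·(≡3), b=29^1·(≡9) mod 29; (3|29)=-1, (9|29)=+1; (−1)^{0·1·14}·(-1)^1·(+1)^0 = -1.
v=17: a=17^0·(≡5), b=17^1·(≡15) mod 17; (5|17)=-1, (15|17)=+1; (−1)^{0·1·8}·(-1)^1·(+1)^0 = -1.
v=3: a=3^2·(≡2), b=3^0·(≡2) mod 3; (2|3)=-1, (2|3)=-1; (−1)^{2·0·1}·(-1)^0·(-1)^2 = +1.
v=7: a=7^0·(≡3), b=7^-2·(≡2) mod 7; (3|7)=-1, (2|7)=+1; (−1)^{0·-2·3}·(-1)^-2·(+1)^0 = +1.
v=∞: 41 > 0 and -115855 < 0  ⇒  (a,b)_∞ = +1.
v=5: a=5^0·(≡1), b=5^1·(≡4) mod 5; (1|5)=+1, (4|5)=+1; (−1)^{0·1·2}·(+1)^1·(+1)^0 = +1.
v=41: a=41^1·(≡10), b=41^2·(≡12) mod 41; (10|41)=+1, (12|41)=-1; (−1)^{1·2·20}·(+1)^2·(-1)^1 = -1.
|Ram(41, -115855)| = 4, even; anisotropic at {17, 29, 41, 47}.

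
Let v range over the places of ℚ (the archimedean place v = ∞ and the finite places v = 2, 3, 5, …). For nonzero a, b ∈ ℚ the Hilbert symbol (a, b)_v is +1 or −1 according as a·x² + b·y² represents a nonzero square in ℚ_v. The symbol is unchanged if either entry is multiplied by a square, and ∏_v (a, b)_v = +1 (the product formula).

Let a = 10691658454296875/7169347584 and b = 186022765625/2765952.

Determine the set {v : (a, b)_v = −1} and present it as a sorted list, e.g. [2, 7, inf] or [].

Mod squares: a ≡ 626603, b ≡ 23810914. Check v ∈ {∞, 2, 3, 5, 7, 11, 17, 19, 29, 31, 41}.
v=11: a=11^2·(≡10), b=11^0·(≡2) mod 11; (10|11)=-1, (2|11)=-1; (−1)^{2·0·5}·(-1)^0·(-1)^2 = +1.
v=5: a=5^8·(≡2), b=5^6·(≡1) mod 5; (2|5)=-1, (1|5)=+1; (−1)^{8·6·2}·(-1)^6·(+1)^8 = +1.
v=17: a=17^1·(≡14), b=17^1·(≡12) mod 17; (14|17)=-1, (12|17)=-1; (−1)^{1·1·8}·(-1)^1·(-1)^1 = +1.
v=7: a=7^-4·(≡6), b=7^-4·(≡1) mod 7; (6|7)=-1, (1|7)=+1; (−1)^{-4·-4·3}·(-1)^-4·(+1)^-4 = +1.
v=19: a=19^2·(≡8), b=19^1·(≡16) mod 19; (8|19)=-1, (16|19)=+1; (−1)^{2·1·9}·(-1)^1·(+1)^2 = -1.
v=31: a=31^1·(≡4), b=31^1·(≡14) mod 31; (4|31)=+1, (14|31)=+1; (−1)^{1·1·15}·(+1)^1·(+1)^1 = -1.
v=3: a=3^-6·(≡2), b=3^-2·(≡1) mod 3; (2|3)=-1, (1|3)=+1; (−1)^{-6·-2·1}·(-1)^-2·(+1)^-6 = +1.
v=29: a=29^1·(≡27), b=29^1·(≡17) mod 29; (27|29)=-1, (17|29)=-1; (−1)^{1·1·14}·(-1)^1·(-1)^1 = +1.
v=2: v_2(a)=-12, v_2(b)=-7; units ≡ 3, 1 (mod 8); ε·ε+αω+βω = 1·0+-12·0+-7·1 ≡ 1  ⇒  (a,b)_2 = -1.
v=∞: 626603 > 0 and 23810914 > 0  ⇒  (a,b)_∞ = +1.
v=41: a=41^1·(≡9), b=41^1·(≡6) mod 41; (9|41)=+1, (6|41)=-1; (−1)^{1·1·20}·(+1)^1·(-1)^1 = -1.
|Ram(626603, 23810914)| = 4, even; anisotropic at {2, 19, 31, 41}.

[2, 19, 31, 41]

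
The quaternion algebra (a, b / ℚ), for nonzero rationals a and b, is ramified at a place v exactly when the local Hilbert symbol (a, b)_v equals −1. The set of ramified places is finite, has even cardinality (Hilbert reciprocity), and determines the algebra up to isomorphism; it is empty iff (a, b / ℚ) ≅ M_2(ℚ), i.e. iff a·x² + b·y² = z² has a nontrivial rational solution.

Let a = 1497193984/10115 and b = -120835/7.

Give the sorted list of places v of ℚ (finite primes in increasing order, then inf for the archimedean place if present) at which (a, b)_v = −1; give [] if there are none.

[2, 5, 11, 13]

Mod squares: a ≡ 10010, b ≡ -5005. Check v ∈ {∞, 2, 5, 7, 11, 13, 17}.
v=17: a=17^-2·(≡6), b=17^0·(≡5) mod 17; (6|17)=-1, (5|17)=-1; (−1)^{-2·0·8}·(-1)^0·(-1)^-2 = +1.
v=13: a=13^3·(≡12), b=13^3·(≡7) mod 13; (12|13)=+1, (7|13)=-1; (−1)^{3·3·6}·(+1)^3·(-1)^3 = -1.
v=7: a=7^-1·(≡2), b=7^-1·(≡6) mod 7; (2|7)=+1, (6|7)=-1; (−1)^{-1·-1·3}·(+1)^-1·(-1)^-1 = +1.
v=∞: 10010 > 0 and -5005 < 0  ⇒  (a,b)_∞ = +1.
v=11: a=11^3·(≡8), b=11^1·(≡10) mod 11; (8|11)=-1, (10|11)=-1; (−1)^{3·1·5}·(-1)^1·(-1)^3 = -1.
v=2: v_2(a)=9, v_2(b)=0; units ≡ 5, 3 (mod 8); ε·ε+αω+βω = 0·1+9·1+0·1 ≡ 1  ⇒  (a,b)_2 = -1.
v=5: a=5^-1·(≡3), b=5^1·(≡4) mod 5; (3|5)=-1, (4|5)=+1; (−1)^{-1·1·2}·(-1)^1·(+1)^-1 = -1.
Ram(10010, -5005) = {2, 5, 11, 13}; no ℚ_2-point on the conic.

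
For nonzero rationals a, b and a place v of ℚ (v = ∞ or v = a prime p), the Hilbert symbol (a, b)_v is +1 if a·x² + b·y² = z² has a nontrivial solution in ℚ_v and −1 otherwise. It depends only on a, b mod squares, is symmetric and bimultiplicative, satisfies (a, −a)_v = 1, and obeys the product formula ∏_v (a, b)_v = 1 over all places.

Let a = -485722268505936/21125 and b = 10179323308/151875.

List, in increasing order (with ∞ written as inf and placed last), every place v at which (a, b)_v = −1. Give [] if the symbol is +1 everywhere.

[11, 29]

Mod squares: a ≡ -81345, b ≡ 561. Check v ∈ {∞, 2, 3, 5, 7, 11, 13, 17, 29, 31}.
v=11: a=11^5·(≡7), b=11^1·(≡6) mod 11; (7|11)=-1, (6|11)=-1; (−1)^{5·1·5}·(-1)^1·(-1)^5 = -1.
v=∞: -81345 < 0 and 561 > 0  ⇒  (a,b)_∞ = +1.
v=29: a=29^1·(≡8), b=29^0·(≡8) mod 29; (8|29)=-1, (8|29)=-1; (−1)^{1·0·14}·(-1)^0·(-1)^1 = -1.
v=5: a=5^-3·(≡1), b=5^-4·(≡1) mod 5; (1|5)=+1, (1|5)=+1; (−1)^{-3·-4·2}·(+1)^-4·(+1)^-3 = +1.
v=13: a=13^-2·(≡4), b=13^0·(≡7) mod 13; (4|13)=+1, (7|13)=-1; (−1)^{-2·0·6}·(+1)^0·(-1)^-2 = +1.
v=17: a=17^3·(≡9), b=17^3·(≡9) mod 17; (9|17)=+1, (9|17)=+1; (−1)^{3·3·8}·(+1)^3·(+1)^3 = +1.
v=2: v_2(a)=4, v_2(b)=2; units ≡ 7, 1 (mod 8); ε·ε+αω+βω = 1·0+4·0+2·0 ≡ 0  ⇒  (a,b)_2 = +1.
v=31: a=31^0·(≡11), b=31^2·(≡27) mod 31; (11|31)=-1, (27|31)=-1; (−1)^{0·2·15}·(-1)^2·(-1)^0 = +1.
v=3: a=3^3·(≡2), b=3^-5·(≡1) mod 3; (2|3)=-1, (1|3)=+1; (−1)^{3·-5·1}·(-1)^-5·(+1)^3 = +1.
v=7: a=7^2·(≡4), b=7^2·(≡1) mod 7; (4|7)=+1, (1|7)=+1; (−1)^{2·2·3}·(+1)^2·(+1)^2 = +1.
(-81345, 561 / ℚ) ramifies at {11, 29}: a division algebra.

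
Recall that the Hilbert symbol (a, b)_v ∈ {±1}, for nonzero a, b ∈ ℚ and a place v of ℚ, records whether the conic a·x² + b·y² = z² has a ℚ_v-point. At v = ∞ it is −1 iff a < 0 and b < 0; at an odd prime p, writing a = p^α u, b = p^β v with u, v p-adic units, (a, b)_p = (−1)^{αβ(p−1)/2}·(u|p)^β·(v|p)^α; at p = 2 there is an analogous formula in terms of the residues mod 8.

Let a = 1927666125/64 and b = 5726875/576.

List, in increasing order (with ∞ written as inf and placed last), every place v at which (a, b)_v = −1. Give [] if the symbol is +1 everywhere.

[5, 17]

(a, b) ≡ (5, 187) mod (ℚ^×)²; places V = {2, 3, 5, 7, 11, 17, ∞}.
(a,b)_11: α=2, u≡5; β=1, v≡7 (mod 11); (5|11)=+1, (7|11)=-1; sign (−1)^0·+1^1·-1^2 = +1.
(a,b)_3: α=2, u≡2; β=-2, v≡1 (mod 3); (2|3)=-1, (1|3)=+1; sign (−1)^0·-1^-2·+1^2 = +1.
(a,b)_2: α=-6, β=-6; u≡5, v≡3 (mod 8); ε(u)ε(v)=0·1, αω(v)=-6·1, βω(u)=-6·1; sum ≡ 0  ⇒  +1.
(a,b)_17: α=2, u≡3; β=1, v≡7 (mod 17); (3|17)=-1, (7|17)=-1; sign (−1)^0·-1^1·-1^2 = -1.
(a,b)_7: α=2, u≡6; β=2, v≡5 (mod 7); (6|7)=-1, (5|7)=-1; sign (−1)^0·-1^2·-1^2 = +1.
(a,b)_5: α=3, u≡1; β=4, v≡3 (mod 5); (1|5)=+1, (3|5)=-1; sign (−1)^0·+1^4·-1^3 = -1.
(a,b)_∞: sgn(5)=+, sgn(187)=+, so +1.
(5, 187 / ℚ) ramifies at {5, 17}: a division algebra.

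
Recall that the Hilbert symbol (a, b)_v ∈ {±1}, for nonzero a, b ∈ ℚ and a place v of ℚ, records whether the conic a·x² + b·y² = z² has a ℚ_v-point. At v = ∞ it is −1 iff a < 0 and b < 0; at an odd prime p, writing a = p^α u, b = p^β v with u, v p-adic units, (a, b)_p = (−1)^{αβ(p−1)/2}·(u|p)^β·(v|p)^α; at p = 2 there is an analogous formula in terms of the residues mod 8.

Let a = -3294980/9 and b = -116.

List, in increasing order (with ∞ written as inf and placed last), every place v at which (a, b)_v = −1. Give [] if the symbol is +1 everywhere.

(a, b) ≡ (-823745, -29) mod (ℚ^×)²; places V = {2, 3, 5, 13, 19, 23, 29, ∞}.
(a,b)_19: α=1, u≡14; β=0, v≡17 (mod 19); (14|19)=-1, (17|19)=+1; sign (−1)^0·-1^0·+1^1 = +1.
(a,b)_3: α=-2, u≡1; β=0, v≡1 (mod 3); (1|3)=+1, (1|3)=+1; sign (−1)^0·+1^0·+1^-2 = +1.
(a,b)_23: α=1, u≡11; β=0, v≡22 (mod 23); (11|23)=-1, (22|23)=-1; sign (−1)^0·-1^0·-1^1 = -1.
(a,b)_∞: sgn(-823745)=−, sgn(-29)=−, so -1.
(a,b)_29: α=1, u≡26; β=1, v≡25 (mod 29); (26|29)=-1, (25|29)=+1; sign (−1)^0·-1^1·+1^1 = -1.
(a,b)_2: α=2, β=2; u≡7, v≡3 (mod 8); ε(u)ε(v)=1·1, αω(v)=2·1, βω(u)=2·0; sum ≡ 1  ⇒  -1.
(a,b)_5: α=1, u≡1; β=0, v≡4 (mod 5); (1|5)=+1, (4|5)=+1; sign (−1)^0·+1^0·+1^1 = +1.
(a,b)_13: α=1, u≡3; β=0, v≡1 (mod 13); (3|13)=+1, (1|13)=+1; sign (−1)^0·+1^0·+1^1 = +1.
Ram(-823745, -29) = {2, 23, 29, ∞}; no ℚ_2-point on the conic.

[2, 23, 29, inf]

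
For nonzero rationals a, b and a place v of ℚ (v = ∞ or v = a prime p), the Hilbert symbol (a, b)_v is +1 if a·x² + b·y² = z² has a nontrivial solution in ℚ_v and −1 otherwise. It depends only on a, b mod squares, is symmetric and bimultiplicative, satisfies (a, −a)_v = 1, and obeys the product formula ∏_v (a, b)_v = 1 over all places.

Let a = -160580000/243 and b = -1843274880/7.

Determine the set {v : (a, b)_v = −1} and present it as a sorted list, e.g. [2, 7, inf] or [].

(a, b) ≡ (-48174, -2590) mod (ℚ^×)²; places V = {2, 3, 5, 7, 31, 37, ∞}.
(a,b)_31: α=1, u≡11; β=2, v≡2 (mod 31); (11|31)=-1, (2|31)=+1; sign (−1)^0·-1^2·+1^1 = +1.
(a,b)_∞: sgn(-48174)=−, sgn(-2590)=−, so -1.
(a,b)_3: α=-5, u≡1; β=4, v≡2 (mod 3); (1|3)=+1, (2|3)=-1; sign (−1)^0·+1^4·-1^-5 = -1.
(a,b)_2: α=5, β=7; u≡1, v≡1 (mod 8); ε(u)ε(v)=0·0, αω(v)=5·0, βω(u)=7·0; sum ≡ 0  ⇒  +1.
(a,b)_37: α=1, u≡3; β=1, v≡11 (mod 37); (3|37)=+1, (11|37)=+1; sign (−1)^0·+1^1·+1^1 = +1.
(a,b)_7: α=1, u≡3; β=-1, v≡1 (mod 7); (3|7)=-1, (1|7)=+1; sign (−1)^1·-1^-1·+1^1 = +1.
(a,b)_5: α=4, u≡4; β=1, v≡2 (mod 5); (4|5)=+1, (2|5)=-1; sign (−1)^0·+1^1·-1^4 = +1.
(-48174, -2590 / ℚ) ramifies at {3, ∞}: a division algebra.

[3, inf]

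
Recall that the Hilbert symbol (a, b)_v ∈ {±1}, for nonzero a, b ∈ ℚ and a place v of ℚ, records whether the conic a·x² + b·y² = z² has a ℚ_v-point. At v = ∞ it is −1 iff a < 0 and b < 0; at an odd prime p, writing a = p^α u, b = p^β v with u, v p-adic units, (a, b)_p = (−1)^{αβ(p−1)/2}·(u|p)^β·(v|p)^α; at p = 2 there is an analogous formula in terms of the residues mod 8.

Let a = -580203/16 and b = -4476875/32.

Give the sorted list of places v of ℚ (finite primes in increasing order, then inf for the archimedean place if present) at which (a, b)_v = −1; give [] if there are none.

Mod squares: a ≡ -7163, b ≡ -14326. Check v ∈ {∞, 2, 3, 5, 13, 19, 29}.
v=2: v_2(a)=-4, v_2(b)=-5; units ≡ 5, 5 (mod 8); ε·ε+αω+βω = 0·0+-4·1+-5·1 ≡ 1  ⇒  (a,b)_2 = -1.
v=∞: -7163 < 0 and -14326 < 0  ⇒  (a,b)_∞ = -1.
v=3: a=3^4·(≡1), b=3^0·(≡2) mod 3; (1|3)=+1, (2|3)=-1; (−1)^{4·0·1}·(+1)^0·(-1)^4 = +1.
v=13: a=13^1·(≡8), b=13^1·(≡10) mod 13; (8|13)=-1, (10|13)=+1; (−1)^{1·1·6}·(-1)^1·(+1)^1 = -1.
v=29: a=29^1·(≡2), b=29^1·(≡7) mod 29; (2|29)=-1, (7|29)=+1; (−1)^{1·1·14}·(-1)^1·(+1)^1 = -1.
v=19: a=19^1·(≡14), b=19^1·(≡1) mod 19; (14|19)=-1, (1|19)=+1; (−1)^{1·1·9}·(-1)^1·(+1)^1 = +1.
v=5: a=5^0·(≡2), b=5^4·(≡1) mod 5; (2|5)=-1, (1|5)=+1; (−1)^{0·4·2}·(-1)^4·(+1)^0 = +1.
Ram(-7163, -14326) = {2, 13, 29, ∞}; no ℚ_2-point on the conic.

[2, 13, 29, inf]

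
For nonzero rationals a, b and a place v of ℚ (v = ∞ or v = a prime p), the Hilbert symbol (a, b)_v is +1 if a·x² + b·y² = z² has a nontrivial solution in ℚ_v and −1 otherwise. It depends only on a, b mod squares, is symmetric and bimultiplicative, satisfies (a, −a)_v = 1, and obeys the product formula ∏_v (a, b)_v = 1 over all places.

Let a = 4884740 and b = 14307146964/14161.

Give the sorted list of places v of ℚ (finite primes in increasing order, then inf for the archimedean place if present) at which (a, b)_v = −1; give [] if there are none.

(a, b) ≡ (1221185, 40549) mod (ℚ^×)²; places V = {2, 3, 5, 7, 11, 17, 23, 37, 41, 43, ∞}.
(a,b)_41: α=1, u≡35; β=1, v≡2 (mod 41); (35|41)=-1, (2|41)=+1; sign (−1)^0·-1^1·+1^1 = -1.
(a,b)_43: α=0, u≡26; β=1, v≡17 (mod 43); (26|43)=-1, (17|43)=+1; sign (−1)^0·-1^1·+1^0 = -1.
(a,b)_7: α=1, u≡4; β=-2, v≡6 (mod 7); (4|7)=+1, (6|7)=-1; sign (−1)^0·+1^-2·-1^1 = -1.
(a,b)_2: α=2, β=2; u≡1, v≡5 (mod 8); ε(u)ε(v)=0·0, αω(v)=2·1, βω(u)=2·0; sum ≡ 0  ⇒  +1.
(a,b)_17: α=0, u≡11; β=-2, v≡15 (mod 17); (11|17)=-1, (15|17)=+1; sign (−1)^0·-1^-2·+1^0 = +1.
(a,b)_∞: sgn(1221185)=+, sgn(40549)=+, so +1.
(a,b)_11: α=0, u≡3; β=2, v≡9 (mod 11); (3|11)=+1, (9|11)=+1; sign (−1)^0·+1^2·+1^0 = +1.
(a,b)_37: α=1, u≡4; β=0, v≡16 (mod 37); (4|37)=+1, (16|37)=+1; sign (−1)^0·+1^0·+1^1 = +1.
(a,b)_23: α=1, u≡21; β=1, v≡15 (mod 23); (21|23)=-1, (15|23)=-1; sign (−1)^1·-1^1·-1^1 = -1.
(a,b)_3: α=0, u≡2; β=6, v≡1 (mod 3); (2|3)=-1, (1|3)=+1; sign (−1)^0·-1^6·+1^0 = +1.
(a,b)_5: α=1, u≡3; β=0, v≡4 (mod 5); (3|5)=-1, (4|5)=+1; sign (−1)^0·-1^0·+1^1 = +1.
(1221185, 40549 / ℚ) ramifies at {7, 23, 41, 43}: a division algebra.

[7, 23, 41, 43]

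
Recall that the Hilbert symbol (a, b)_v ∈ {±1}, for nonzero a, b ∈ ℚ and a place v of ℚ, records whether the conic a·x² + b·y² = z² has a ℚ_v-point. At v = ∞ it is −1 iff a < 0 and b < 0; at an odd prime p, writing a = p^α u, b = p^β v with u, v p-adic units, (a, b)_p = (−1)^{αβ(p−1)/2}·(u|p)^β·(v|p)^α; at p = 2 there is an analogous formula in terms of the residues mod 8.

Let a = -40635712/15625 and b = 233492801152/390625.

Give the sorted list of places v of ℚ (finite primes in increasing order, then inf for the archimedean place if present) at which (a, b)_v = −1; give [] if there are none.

Mod squares: a ≡ -13, b ≡ 442. Check v ∈ {∞, 2, 5, 13, 17}.
v=2: v_2(a)=6, v_2(b)=7; units ≡ 3, 5 (mod 8); ε·ε+αω+βω = 1·0+6·1+7·1 ≡ 1  ⇒  (a,b)_2 = -1.
v=13: a=13^3·(≡10), b=13^5·(≡2) mod 13; (10|13)=+1, (2|13)=-1; (−1)^{3·5·6}·(+1)^5·(-1)^3 = -1.
v=∞: -13 < 0 and 442 > 0  ⇒  (a,b)_∞ = +1.
v=17: a=17^2·(≡8), b=17^3·(≡2) mod 17; (8|17)=+1, (2|17)=+1; (−1)^{2·3·8}·(+1)^3·(+1)^2 = +1.
v=5: a=5^-6·(≡3), b=5^-8·(≡2) mod 5; (3|5)=-1, (2|5)=-1; (−1)^{-6·-8·2}·(-1)^-8·(-1)^-6 = +1.
|Ram(-13, 442)| = 2, even; anisotropic at {2, 13}.

[2, 13]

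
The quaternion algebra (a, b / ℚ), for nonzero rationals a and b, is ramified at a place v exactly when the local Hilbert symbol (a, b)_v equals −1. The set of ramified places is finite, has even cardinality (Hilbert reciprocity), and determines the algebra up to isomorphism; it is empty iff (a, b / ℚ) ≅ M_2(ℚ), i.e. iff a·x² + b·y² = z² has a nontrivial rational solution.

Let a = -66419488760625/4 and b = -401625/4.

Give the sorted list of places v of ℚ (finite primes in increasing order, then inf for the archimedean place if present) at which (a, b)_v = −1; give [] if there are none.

(a, b) ≡ (-17017, -1785) mod (ℚ^×)²; places V = {2, 3, 5, 7, 11, 13, 17, ∞}.
(a,b)_13: α=1, u≡9; β=0, v≡9 (mod 13); (9|13)=+1, (9|13)=+1; sign (−1)^0·+1^0·+1^1 = +1.
(a,b)_11: α=1, u≡3; β=0, v≡10 (mod 11); (3|11)=+1, (10|11)=-1; sign (−1)^0·+1^0·-1^1 = -1.
(a,b)_∞: sgn(-17017)=−, sgn(-1785)=−, so -1.
(a,b)_2: α=-2, β=-2; u≡7, v≡7 (mod 8); ε(u)ε(v)=1·1, αω(v)=-2·0, βω(u)=-2·0; sum ≡ 1  ⇒  -1.
(a,b)_3: α=2, u≡2; β=3, v≡2 (mod 3); (2|3)=-1, (2|3)=-1; sign (−1)^0·-1^3·-1^2 = -1.
(a,b)_7: α=5, u≡3; β=1, v≡1 (mod 7); (3|7)=-1, (1|7)=+1; sign (−1)^1·-1^1·+1^5 = +1.
(a,b)_17: α=3, u≡13; β=1, v≡14 (mod 17); (13|17)=+1, (14|17)=-1; sign (−1)^0·+1^1·-1^3 = -1.
(a,b)_5: α=4, u≡2; β=3, v≡3 (mod 5); (2|5)=-1, (3|5)=-1; sign (−1)^0·-1^3·-1^4 = -1.
|Ram(-17017, -1785)| = 6, even; anisotropic at {2, 3, 5, 11, 17, ∞}.

[2, 3, 5, 11, 17, inf]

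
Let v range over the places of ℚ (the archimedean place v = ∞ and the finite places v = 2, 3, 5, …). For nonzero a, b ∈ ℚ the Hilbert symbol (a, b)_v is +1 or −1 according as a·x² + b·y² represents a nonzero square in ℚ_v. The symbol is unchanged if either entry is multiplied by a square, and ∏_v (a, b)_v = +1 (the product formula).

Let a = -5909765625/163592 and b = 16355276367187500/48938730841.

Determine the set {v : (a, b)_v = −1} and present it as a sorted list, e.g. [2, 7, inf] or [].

[]

(a, b) ≡ (-2, 123) mod (ℚ^×)²; places V = {2, 3, 5, 7, 11, 13, 17, 41, ∞}.
(a,b)_7: α=0, u≡3; β=-2, v≡2 (mod 7); (3|7)=-1, (2|7)=+1; sign (−1)^0·-1^-2·+1^0 = +1.
(a,b)_∞: sgn(-2)=−, sgn(123)=+, so +1.
(a,b)_11: α=-2, u≡5; β=-2, v≡8 (mod 11); (5|11)=+1, (8|11)=-1; sign (−1)^0·+1^-2·-1^-2 = +1.
(a,b)_13: α=-2, u≡7; β=-4, v≡5 (mod 13); (7|13)=-1, (5|13)=-1; sign (−1)^0·-1^-4·-1^-2 = +1.
(a,b)_41: α=2, u≡1; β=3, v≡15 (mod 41); (1|41)=+1, (15|41)=-1; sign (−1)^0·+1^3·-1^2 = +1.
(a,b)_5: α=8, u≡3; β=12, v≡2 (mod 5); (3|5)=-1, (2|5)=-1; sign (−1)^0·-1^12·-1^8 = +1.
(a,b)_2: α=-3, β=2; u≡7, v≡3 (mod 8); ε(u)ε(v)=1·1, αω(v)=-3·1, βω(u)=2·0; sum ≡ 0  ⇒  +1.
(a,b)_17: α=0, u≡16; β=-2, v≡8 (mod 17); (16|17)=+1, (8|17)=+1; sign (−1)^0·+1^-2·+1^0 = +1.
(a,b)_3: α=2, u≡1; β=5, v≡2 (mod 3); (1|3)=+1, (2|3)=-1; sign (−1)^0·+1^5·-1^2 = +1.
Ram(a, b) = ∅: the form -2·x² + 123·y² − z² is isotropic over every ℚ_v, so by Hasse–Minkowski it is isotropic over ℚ.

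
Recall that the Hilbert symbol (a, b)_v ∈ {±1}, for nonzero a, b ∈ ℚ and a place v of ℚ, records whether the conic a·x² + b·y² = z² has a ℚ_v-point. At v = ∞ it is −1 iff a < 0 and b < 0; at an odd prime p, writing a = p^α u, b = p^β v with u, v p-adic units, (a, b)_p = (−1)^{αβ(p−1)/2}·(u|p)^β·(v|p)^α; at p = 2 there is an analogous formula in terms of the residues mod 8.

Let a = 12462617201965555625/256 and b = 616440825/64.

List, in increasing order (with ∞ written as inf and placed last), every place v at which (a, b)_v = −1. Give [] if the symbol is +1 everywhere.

(a, b) ≡ (130169, 55913) mod (ℚ^×)²; places V = {2, 3, 5, 7, 11, 13, 17, 19, 23, 31, ∞}.
(a,b)_3: α=0, u≡2; β=2, v≡2 (mod 3); (2|3)=-1, (2|3)=-1; sign (−1)^0·-1^2·-1^0 = +1.
(a,b)_7: α=2, u≡4; β=2, v≡4 (mod 7); (4|7)=+1, (4|7)=+1; sign (−1)^0·+1^2·+1^2 = +1.
(a,b)_∞: sgn(130169)=+, sgn(55913)=+, so +1.
(a,b)_31: α=1, u≡8; β=0, v≡14 (mod 31); (8|31)=+1, (14|31)=+1; sign (−1)^0·+1^0·+1^1 = +1.
(a,b)_2: α=-8, β=-6; u≡1, v≡1 (mod 8); ε(u)ε(v)=0·0, αω(v)=-8·0, βω(u)=-6·0; sum ≡ 0  ⇒  +1.
(a,b)_19: α=1, u≡11; β=0, v≡8 (mod 19); (11|19)=+1, (8|19)=-1; sign (−1)^0·+1^0·-1^1 = -1.
(a,b)_23: α=2, u≡6; β=1, v≡2 (mod 23); (6|23)=+1, (2|23)=+1; sign (−1)^0·+1^1·+1^2 = +1.
(a,b)_11: α=2, u≡2; β=1, v≡4 (mod 11); (2|11)=-1, (4|11)=+1; sign (−1)^0·-1^1·+1^2 = -1.
(a,b)_17: α=3, u≡14; β=1, v≡16 (mod 17); (14|17)=-1, (16|17)=+1; sign (−1)^0·-1^1·+1^3 = -1.
(a,b)_5: α=4, u≡4; β=2, v≡2 (mod 5); (4|5)=+1, (2|5)=-1; sign (−1)^0·+1^2·-1^4 = +1.
(a,b)_13: α=3, u≡9; β=1, v≡2 (mod 13); (9|13)=+1, (2|13)=-1; sign (−1)^0·+1^1·-1^3 = -1.
|Ram(130169, 55913)| = 4, even; anisotropic at {11, 13, 17, 19}.

[11, 13, 17, 19]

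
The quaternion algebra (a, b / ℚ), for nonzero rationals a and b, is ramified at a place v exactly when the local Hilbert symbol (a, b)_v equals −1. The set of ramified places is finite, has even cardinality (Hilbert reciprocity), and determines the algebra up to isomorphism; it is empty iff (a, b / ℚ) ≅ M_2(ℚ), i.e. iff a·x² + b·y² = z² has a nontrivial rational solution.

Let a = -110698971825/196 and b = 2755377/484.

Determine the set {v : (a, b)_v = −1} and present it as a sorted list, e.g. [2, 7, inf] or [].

[3, 29]

(a, b) ≡ (-15321657, 34017) mod (ℚ^×)²; places V = {2, 3, 5, 7, 11, 13, 17, 19, 23, 29, 31, ∞}.
(a,b)_19: α=1, u≡18; β=0, v≡6 (mod 19); (18|19)=-1, (6|19)=+1; sign (−1)^0·-1^0·+1^1 = +1.
(a,b)_17: α=2, u≡16; β=1, v≡11 (mod 17); (16|17)=+1, (11|17)=-1; sign (−1)^0·+1^1·-1^2 = +1.
(a,b)_11: α=0, u≡1; β=-2, v≡5 (mod 11); (1|11)=+1, (5|11)=+1; sign (−1)^0·+1^-2·+1^0 = +1.
(a,b)_7: α=-2, u≡5; β=0, v≡2 (mod 7); (5|7)=-1, (2|7)=+1; sign (−1)^0·-1^0·+1^-2 = +1.
(a,b)_31: α=1, u≡22; β=0, v≡10 (mod 31); (22|31)=-1, (10|31)=+1; sign (−1)^0·-1^0·+1^1 = +1.
(a,b)_∞: sgn(-15321657)=−, sgn(34017)=+, so +1.
(a,b)_3: α=1, u≡2; β=5, v≡2 (mod 3); (2|3)=-1, (2|3)=-1; sign (−1)^1·-1^5·-1^1 = -1.
(a,b)_23: α=1, u≡9; β=1, v≡15 (mod 23); (9|23)=+1, (15|23)=-1; sign (−1)^1·+1^1·-1^1 = +1.
(a,b)_29: α=1, u≡27; β=1, v≡28 (mod 29); (27|29)=-1, (28|29)=+1; sign (−1)^0·-1^1·+1^1 = -1.
(a,b)_2: α=-2, β=-2; u≡7, v≡1 (mod 8); ε(u)ε(v)=1·0, αω(v)=-2·0, βω(u)=-2·0; sum ≡ 0  ⇒  +1.
(a,b)_13: α=1, u≡1; β=0, v≡9 (mod 13); (1|13)=+1, (9|13)=+1; sign (−1)^0·+1^0·+1^1 = +1.
(a,b)_5: α=2, u≡2; β=0, v≡3 (mod 5); (2|5)=-1, (3|5)=-1; sign (−1)^0·-1^0·-1^2 = +1.
(-15321657, 34017 / ℚ) ramifies at {3, 29}: a division algebra.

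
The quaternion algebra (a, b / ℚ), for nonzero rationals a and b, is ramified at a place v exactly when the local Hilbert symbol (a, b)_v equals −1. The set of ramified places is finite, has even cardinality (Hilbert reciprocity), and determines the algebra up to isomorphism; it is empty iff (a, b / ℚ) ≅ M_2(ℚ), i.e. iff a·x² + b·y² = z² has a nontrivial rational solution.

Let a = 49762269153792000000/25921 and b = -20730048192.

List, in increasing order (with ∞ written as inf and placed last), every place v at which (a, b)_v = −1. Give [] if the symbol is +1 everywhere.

[2, 19, 29, 43]

(a, b) ≡ (151962, -734483) mod (ℚ^×)²; places V = {2, 3, 5, 7, 13, 19, 23, 29, 31, 43, ∞}.
(a,b)_19: α=1, u≡15; β=1, v≡15 (mod 19); (15|19)=-1, (15|19)=-1; sign (−1)^1·-1^1·-1^1 = -1.
(a,b)_43: α=1, u≡5; β=1, v≡12 (mod 43); (5|43)=-1, (12|43)=-1; sign (−1)^1·-1^1·-1^1 = -1.
(a,b)_13: α=2, u≡8; β=0, v≡4 (mod 13); (8|13)=-1, (4|13)=+1; sign (−1)^0·-1^0·+1^2 = +1.
(a,b)_7: α=-2, u≡5; β=2, v≡5 (mod 7); (5|7)=-1, (5|7)=-1; sign (−1)^0·-1^2·-1^-2 = +1.
(a,b)_29: α=2, u≡21; β=1, v≡17 (mod 29); (21|29)=-1, (17|29)=-1; sign (−1)^0·-1^1·-1^2 = -1.
(a,b)_∞: sgn(151962)=+, sgn(-734483)=−, so +1.
(a,b)_5: α=6, u≡3; β=0, v≡3 (mod 5); (3|5)=-1, (3|5)=-1; sign (−1)^0·-1^0·-1^6 = +1.
(a,b)_31: α=1, u≡28; β=1, v≡29 (mod 31); (28|31)=+1, (29|31)=-1; sign (−1)^1·+1^1·-1^1 = +1.
(a,b)_2: α=15, β=6; u≡5, v≡5 (mod 8); ε(u)ε(v)=0·0, αω(v)=15·1, βω(u)=6·1; sum ≡ 1  ⇒  -1.
(a,b)_23: α=-2, u≡4; β=0, v≡20 (mod 23); (4|23)=+1, (20|23)=-1; sign (−1)^0·+1^0·-1^-2 = +1.
(a,b)_3: α=3, u≡2; β=2, v≡1 (mod 3); (2|3)=-1, (1|3)=+1; sign (−1)^0·-1^2·+1^3 = +1.
|Ram(151962, -734483)| = 4, even; anisotropic at {2, 19, 29, 43}.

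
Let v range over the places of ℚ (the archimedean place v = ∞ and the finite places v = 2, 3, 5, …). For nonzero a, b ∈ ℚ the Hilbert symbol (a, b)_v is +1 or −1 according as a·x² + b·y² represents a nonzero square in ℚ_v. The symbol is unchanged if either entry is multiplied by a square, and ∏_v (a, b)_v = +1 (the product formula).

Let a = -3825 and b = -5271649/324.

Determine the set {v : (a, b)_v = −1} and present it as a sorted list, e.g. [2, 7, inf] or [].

[2, 29, 37, inf]

Mod squares: a ≡ -17, b ≡ -18241. Check v ∈ {∞, 2, 3, 5, 17, 29, 37}.
v=3: a=3^2·(≡1), b=3^-4·(≡2) mod 3; (1|3)=+1, (2|3)=-1; (−1)^{2·-4·1}·(+1)^-4·(-1)^2 = +1.
v=17: a=17^1·(≡13), b=17^3·(≡15) mod 17; (13|17)=+1, (15|17)=+1; (−1)^{1·3·8}·(+1)^3·(+1)^1 = +1.
v=29: a=29^0·(≡3), b=29^1·(≡4) mod 29; (3|29)=-1, (4|29)=+1; (−1)^{0·1·14}·(-1)^1·(+1)^0 = -1.
v=2: v_2(a)=0, v_2(b)=-2; units ≡ 7, 7 (mod 8); ε·ε+αω+βω = 1·1+0·0+-2·0 ≡ 1  ⇒  (a,b)_2 = -1.
v=5: a=5^2·(≡2), b=5^0·(≡4) mod 5; (2|5)=-1, (4|5)=+1; (−1)^{2·0·2}·(-1)^0·(+1)^2 = +1.
v=∞: -17 < 0 and -18241 < 0  ⇒  (a,b)_∞ = -1.
v=37: a=37^0·(≡23), b=37^1·(≡3) mod 37; (23|37)=-1, (3|37)=+1; (−1)^{0·1·18}·(-1)^1·(+1)^0 = -1.
(-17, -18241 / ℚ) ramifies at {2, 29, 37, ∞}: a division algebra.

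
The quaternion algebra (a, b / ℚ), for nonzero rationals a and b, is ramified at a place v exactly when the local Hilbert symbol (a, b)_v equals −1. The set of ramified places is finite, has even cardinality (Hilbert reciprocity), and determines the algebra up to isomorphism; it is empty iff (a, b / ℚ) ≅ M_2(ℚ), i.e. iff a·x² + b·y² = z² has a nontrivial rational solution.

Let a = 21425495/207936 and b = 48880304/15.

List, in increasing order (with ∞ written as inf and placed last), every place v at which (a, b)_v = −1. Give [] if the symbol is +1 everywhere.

[3, 5]

(a, b) ≡ (455, 165) mod (ℚ^×)²; places V = {2, 3, 5, 7, 11, 13, 17, 19, 31, ∞}.
(a,b)_2: α=-6, β=4; u≡7, v≡5 (mod 8); ε(u)ε(v)=1·0, αω(v)=-6·1, βω(u)=4·0; sum ≡ 0  ⇒  +1.
(a,b)_17: α=0, u≡8; β=2, v≡7 (mod 17); (8|17)=+1, (7|17)=-1; sign (−1)^0·+1^2·-1^0 = +1.
(a,b)_5: α=1, u≡4; β=-1, v≡3 (mod 5); (4|5)=+1, (3|5)=-1; sign (−1)^0·+1^-1·-1^1 = -1.
(a,b)_31: α=2, u≡15; β=2, v≡14 (mod 31); (15|31)=-1, (14|31)=+1; sign (−1)^0·-1^2·+1^2 = +1.
(a,b)_13: α=1, u≡1; β=0, v≡9 (mod 13); (1|13)=+1, (9|13)=+1; sign (−1)^0·+1^0·+1^1 = +1.
(a,b)_3: α=-2, u≡2; β=-1, v≡1 (mod 3); (2|3)=-1, (1|3)=+1; sign (−1)^0·-1^-1·+1^-2 = -1.
(a,b)_19: α=-2, u≡2; β=0, v≡2 (mod 19); (2|19)=-1, (2|19)=-1; sign (−1)^0·-1^0·-1^-2 = +1.
(a,b)_11: α=0, u≡1; β=1, v≡4 (mod 11); (1|11)=+1, (4|11)=+1; sign (−1)^0·+1^1·+1^0 = +1.
(a,b)_7: α=3, u≡4; β=0, v≡4 (mod 7); (4|7)=+1, (4|7)=+1; sign (−1)^0·+1^0·+1^3 = +1.
(a,b)_∞: sgn(455)=+, sgn(165)=+, so +1.
Ram(455, 165) = {3, 5}; no ℚ_3-point on the conic.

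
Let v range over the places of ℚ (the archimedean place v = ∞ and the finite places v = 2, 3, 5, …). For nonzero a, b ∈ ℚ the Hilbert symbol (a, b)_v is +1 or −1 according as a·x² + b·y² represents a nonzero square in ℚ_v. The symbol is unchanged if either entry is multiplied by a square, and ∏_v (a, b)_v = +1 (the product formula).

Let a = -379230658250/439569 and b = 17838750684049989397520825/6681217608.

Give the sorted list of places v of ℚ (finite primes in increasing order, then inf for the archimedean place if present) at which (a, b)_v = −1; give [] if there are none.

(a, b) ≡ (-10730, 2146) mod (ℚ^×)²; places V = {2, 3, 5, 13, 17, 19, 29, 37, 41, ∞}.
(a,b)_5: α=3, u≡1; β=2, v≡1 (mod 5); (1|5)=+1, (1|5)=+1; sign (−1)^0·+1^2·+1^3 = +1.
(a,b)_19: α=0, u≡5; β=-2, v≡3 (mod 19); (5|19)=+1, (3|19)=-1; sign (−1)^0·+1^-2·-1^0 = +1.
(a,b)_3: α=-2, u≡1; β=-4, v≡1 (mod 3); (1|3)=+1, (1|3)=+1; sign (−1)^0·+1^-4·+1^-2 = +1.
(a,b)_41: α=2, u≡29; β=4, v≡3 (mod 41); (29|41)=-1, (3|41)=-1; sign (−1)^0·-1^4·-1^2 = +1.
(a,b)_29: α=3, u≡9; β=7, v≡9 (mod 29); (9|29)=+1, (9|29)=+1; sign (−1)^0·+1^7·+1^3 = +1.
(a,b)_2: α=1, β=-3; u≡3, v≡1 (mod 8); ε(u)ε(v)=1·0, αω(v)=1·0, βω(u)=-3·1; sum ≡ 1  ⇒  -1.
(a,b)_17: α=-2, u≡14; β=2, v≡8 (mod 17); (14|17)=-1, (8|17)=+1; sign (−1)^0·-1^2·+1^-2 = +1.
(a,b)_∞: sgn(-10730)=−, sgn(2146)=+, so +1.
(a,b)_37: α=1, u≡22; β=3, v≡11 (mod 37); (22|37)=-1, (11|37)=+1; sign (−1)^0·-1^3·+1^1 = -1.
(a,b)_13: α=-2, u≡11; β=-4, v≡10 (mod 13); (11|13)=-1, (10|13)=+1; sign (−1)^0·-1^-4·+1^-2 = +1.
(-10730, 2146 / ℚ) ramifies at {2, 37}: a division algebra.

[2, 37]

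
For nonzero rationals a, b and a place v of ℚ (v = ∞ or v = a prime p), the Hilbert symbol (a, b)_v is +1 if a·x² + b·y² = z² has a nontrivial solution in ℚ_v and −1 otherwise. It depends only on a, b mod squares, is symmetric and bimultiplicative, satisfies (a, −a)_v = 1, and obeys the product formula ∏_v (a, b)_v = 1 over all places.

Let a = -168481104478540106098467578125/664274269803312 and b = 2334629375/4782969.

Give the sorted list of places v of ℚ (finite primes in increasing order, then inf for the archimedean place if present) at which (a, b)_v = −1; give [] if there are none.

[3, 37]

(a, b) ≡ (-111, 23) mod (ℚ^×)²; places V = {2, 3, 5, 7, 13, 17, 23, 31, 37, ∞}.
(a,b)_23: α=4, u≡13; β=1, v≡6 (mod 23); (13|23)=+1, (6|23)=+1; sign (−1)^0·+1^1·+1^4 = +1.
(a,b)_5: α=8, u≡4; β=4, v≡3 (mod 5); (4|5)=+1, (3|5)=-1; sign (−1)^0·+1^4·-1^8 = +1.
(a,b)_∞: sgn(-111)=−, sgn(23)=+, so +1.
(a,b)_13: α=2, u≡8; β=2, v≡9 (mod 13); (8|13)=-1, (9|13)=+1; sign (−1)^0·-1^2·+1^2 = +1.
(a,b)_3: α=-25, u≡2; β=-14, v≡2 (mod 3); (2|3)=-1, (2|3)=-1; sign (−1)^0·-1^-14·-1^-25 = -1.
(a,b)_2: α=-4, β=0; u≡1, v≡7 (mod 8); ε(u)ε(v)=0·1, αω(v)=-4·0, βω(u)=0·0; sum ≡ 0  ⇒  +1.
(a,b)_17: α=2, u≡15; β=0, v≡6 (mod 17); (15|17)=+1, (6|17)=-1; sign (−1)^0·+1^0·-1^2 = +1.
(a,b)_7: α=-2, u≡1; β=0, v≡4 (mod 7); (1|7)=+1, (4|7)=+1; sign (−1)^0·+1^0·+1^-2 = +1.
(a,b)_37: α=1, u≡26; β=0, v≡19 (mod 37); (26|37)=+1, (19|37)=-1; sign (−1)^0·+1^0·-1^1 = -1.
(a,b)_31: α=8, u≡22; β=2, v≡6 (mod 31); (22|31)=-1, (6|31)=-1; sign (−1)^0·-1^2·-1^8 = +1.
|Ram(-111, 23)| = 2, even; anisotropic at {3, 37}.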